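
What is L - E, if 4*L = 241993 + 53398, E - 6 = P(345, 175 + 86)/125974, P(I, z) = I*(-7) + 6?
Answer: 18604286047/251948 ≈ 73842.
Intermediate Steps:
P(I, z) = 6 - 7*I (P(I, z) = -7*I + 6 = 6 - 7*I)
E = 753435/125974 (E = 6 + (6 - 7*345)/125974 = 6 + (6 - 2415)*(1/125974) = 6 - 2409*1/125974 = 6 - 2409/125974 = 753435/125974 ≈ 5.9809)
L = 295391/4 (L = (241993 + 53398)/4 = (1/4)*295391 = 295391/4 ≈ 73848.)
L - E = 295391/4 - 1*753435/125974 = 295391/4 - 753435/125974 = 18604286047/251948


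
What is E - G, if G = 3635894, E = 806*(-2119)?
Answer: -5343808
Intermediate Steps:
E = -1707914
E - G = -1707914 - 1*3635894 = -1707914 - 3635894 = -5343808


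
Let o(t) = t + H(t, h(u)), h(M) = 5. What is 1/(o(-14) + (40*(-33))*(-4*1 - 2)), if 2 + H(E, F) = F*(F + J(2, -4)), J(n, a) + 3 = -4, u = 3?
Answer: 1/7894 ≈ 0.00012668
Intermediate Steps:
J(n, a) = -7 (J(n, a) = -3 - 4 = -7)
H(E, F) = -2 + F*(-7 + F) (H(E, F) = -2 + F*(F - 7) = -2 + F*(-7 + F))
o(t) = -12 + t (o(t) = t + (-2 + 5² - 7*5) = t + (-2 + 25 - 35) = t - 12 = -12 + t)
1/(o(-14) + (40*(-33))*(-4*1 - 2)) = 1/((-12 - 14) + (40*(-33))*(-4*1 - 2)) = 1/(-26 - 1320*(-4 - 2)) = 1/(-26 - 1320*(-6)) = 1/(-26 + 7920) = 1/7894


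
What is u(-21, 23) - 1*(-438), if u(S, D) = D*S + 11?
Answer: -34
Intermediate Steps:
u(S, D) = 11 + D*S
u(-21, 23) - 1*(-438) = (11 + 23*(-21)) - 1*(-438) = (11 - 483) + 438 = -472 + 438 = -34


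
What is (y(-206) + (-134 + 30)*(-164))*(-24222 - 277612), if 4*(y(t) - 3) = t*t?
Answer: -8351143112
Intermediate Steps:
y(t) = 3 + t²/4 (y(t) = 3 + (t*t)/4 = 3 + t²/4)
(y(-206) + (-134 + 30)*(-164))*(-24222 - 277612) = ((3 + (¼)*(-206)²) + (-134 + 30)*(-164))*(-24222 - 277612) = ((3 + (¼)*42436) - 104*(-164))*(-301834) = ((3 + 10609) + 17056)*(-301834) = (10612 + 17056)*(-301834) = 27668*(-301834) = -8351143112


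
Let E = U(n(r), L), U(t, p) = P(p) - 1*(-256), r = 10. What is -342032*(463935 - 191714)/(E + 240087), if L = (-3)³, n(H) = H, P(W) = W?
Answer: -23277073268/60079 ≈ -3.8744e+5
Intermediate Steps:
L = -27
U(t, p) = 256 + p (U(t, p) = p - 1*(-256) = p + 256 = 256 + p)
E = 229 (E = 256 - 27 = 229)
-342032*(463935 - 191714)/(E + 240087) = -342032*(463935 - 191714)/(229 + 240087) = -342032/(240316/272221) = -342032/(240316*(1/272221)) = -342032/240316/272221 = -342032*272221/240316 = -23277073268/60079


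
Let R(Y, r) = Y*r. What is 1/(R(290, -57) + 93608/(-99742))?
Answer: -49871/824414434 ≈ -6.0493e-5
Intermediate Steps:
1/(R(290, -57) + 93608/(-99742)) = 1/(290*(-57) + 93608/(-99742)) = 1/(-16530 + 93608*(-1/99742)) = 1/(-16530 - 46804/49871) = 1/(-824414434/49871) = -49871/824414434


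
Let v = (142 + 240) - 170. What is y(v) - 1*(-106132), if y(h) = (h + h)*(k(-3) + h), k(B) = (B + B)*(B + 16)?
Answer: 162948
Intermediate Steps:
k(B) = 2*B*(16 + B) (k(B) = (2*B)*(16 + B) = 2*B*(16 + B))
v = 212 (v = 382 - 170 = 212)
y(h) = 2*h*(-78 + h) (y(h) = (h + h)*(2*(-3)*(16 - 3) + h) = (2*h)*(2*(-3)*13 + h) = (2*h)*(-78 + h) = 2*h*(-78 + h))
y(v) - 1*(-106132) = 2*212*(-78 + 212) - 1*(-106132) = 2*212*134 + 106132 = 56816 + 106132 = 162948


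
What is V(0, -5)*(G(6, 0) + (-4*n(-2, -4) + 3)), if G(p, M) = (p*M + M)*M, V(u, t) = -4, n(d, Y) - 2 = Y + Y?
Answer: -108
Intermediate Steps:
n(d, Y) = 2 + 2*Y (n(d, Y) = 2 + (Y + Y) = 2 + 2*Y)
G(p, M) = M*(M + M*p) (G(p, M) = (M*p + M)*M = (M + M*p)*M = M*(M + M*p))
V(0, -5)*(G(6, 0) + (-4*n(-2, -4) + 3)) = -4*(0**2*(1 + 6) + (-4*(2 + 2*(-4)) + 3)) = -4*(0*7 + (-4*(2 - 8) + 3)) = -4*(0 + (-4*(-6) + 3)) = -4*(0 + (24 + 3)) = -4*(0 + 27) = -4*27 = -108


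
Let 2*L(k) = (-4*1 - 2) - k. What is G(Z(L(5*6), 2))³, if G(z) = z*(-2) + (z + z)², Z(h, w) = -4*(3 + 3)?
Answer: 13011038208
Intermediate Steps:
L(k) = -3 - k/2 (L(k) = ((-4*1 - 2) - k)/2 = ((-4 - 2) - k)/2 = (-6 - k)/2 = -3 - k/2)
Z(h, w) = -24 (Z(h, w) = -4*6 = -24)
G(z) = -2*z + 4*z² (G(z) = -2*z + (2*z)² = -2*z + 4*z²)
G(Z(L(5*6), 2))³ = (2*(-24)*(-1 + 2*(-24)))³ = (2*(-24)*(-1 - 48))³ = (2*(-24)*(-49))³ = 2352³ = 13011038208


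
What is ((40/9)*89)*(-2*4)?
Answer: -28480/9 ≈ -3164.4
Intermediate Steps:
((40/9)*89)*(-2*4) = ((40*(1/9))*89)*(-8) = ((40/9)*89)*(-8) = (3560/9)*(-8) = -28480/9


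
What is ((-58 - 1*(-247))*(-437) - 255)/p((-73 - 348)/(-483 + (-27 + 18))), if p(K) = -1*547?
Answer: 82848/547 ≈ 151.46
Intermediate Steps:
p(K) = -547
((-58 - 1*(-247))*(-437) - 255)/p((-73 - 348)/(-483 + (-27 + 18))) = ((-58 - 1*(-247))*(-437) - 255)/(-547) = ((-58 + 247)*(-437) - 255)*(-1/547) = (189*(-437) - 255)*(-1/547) = (-82593 - 255)*(-1/547) = -82848*(-1/547) = 82848/547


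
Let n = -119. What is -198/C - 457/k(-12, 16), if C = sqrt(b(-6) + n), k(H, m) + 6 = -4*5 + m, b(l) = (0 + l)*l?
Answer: 457/10 + 198*I*sqrt(83)/83 ≈ 45.7 + 21.733*I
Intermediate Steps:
b(l) = l**2 (b(l) = l*l = l**2)
k(H, m) = -26 + m (k(H, m) = -6 + (-4*5 + m) = -6 + (-20 + m) = -26 + m)
C = I*sqrt(83) (C = sqrt((-6)**2 - 119) = sqrt(36 - 119) = sqrt(-83) = I*sqrt(83) ≈ 9.1104*I)
-198/C - 457/k(-12, 16) = -198*(-I*sqrt(83)/83) - 457/(-26 + 16) = -(-198)*I*sqrt(83)/83 - 457/(-10) = 198*I*sqrt(83)/83 - 457*(-1/10) = 198*I*sqrt(83)/83 + 457/10 = 457/10 + 198*I*sqrt(83)/83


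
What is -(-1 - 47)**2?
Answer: -2304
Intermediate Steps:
-(-1 - 47)**2 = -1*(-48)**2 = -1*2304 = -2304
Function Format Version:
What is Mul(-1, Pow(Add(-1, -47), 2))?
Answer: -2304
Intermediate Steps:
Mul(-1, Pow(Add(-1, -47), 2)) = Mul(-1, Pow(-48, 2)) = Mul(-1, 2304) = -2304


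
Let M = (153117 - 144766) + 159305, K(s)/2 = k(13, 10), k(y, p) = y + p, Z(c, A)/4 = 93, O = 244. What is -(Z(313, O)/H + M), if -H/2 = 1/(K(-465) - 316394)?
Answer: -59008384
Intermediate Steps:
Z(c, A) = 372 (Z(c, A) = 4*93 = 372)
k(y, p) = p + y
K(s) = 46 (K(s) = 2*(10 + 13) = 2*23 = 46)
M = 167656 (M = 8351 + 159305 = 167656)
H = 1/158174 (H = -2/(46 - 316394) = -2/(-316348) = -2*(-1/316348) = 1/158174 ≈ 6.3222e-6)
-(Z(313, O)/H + M) = -(372/(1/158174) + 167656) = -(372*158174 + 167656) = -(58840728 + 167656) = -1*59008384 = -59008384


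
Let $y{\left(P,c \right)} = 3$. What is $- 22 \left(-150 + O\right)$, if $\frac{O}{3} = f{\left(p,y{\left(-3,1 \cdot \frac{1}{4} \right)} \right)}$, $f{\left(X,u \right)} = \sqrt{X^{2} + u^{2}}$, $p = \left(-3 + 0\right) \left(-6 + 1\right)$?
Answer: $3300 - 198 \sqrt{26} \approx 2290.4$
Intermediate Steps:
$p = 15$ ($p = \left(-3\right) \left(-5\right) = 15$)
$O = 9 \sqrt{26}$ ($O = 3 \sqrt{15^{2} + 3^{2}} = 3 \sqrt{225 + 9} = 3 \sqrt{234} = 3 \cdot 3 \sqrt{26} = 9 \sqrt{26} \approx 45.891$)
$- 22 \left(-150 + O\right) = - 22 \left(-150 + 9 \sqrt{26}\right) = 3300 - 198 \sqrt{26}$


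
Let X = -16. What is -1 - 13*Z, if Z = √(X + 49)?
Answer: -1 - 13*√33 ≈ -75.679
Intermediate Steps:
Z = √33 (Z = √(-16 + 49) = √33 ≈ 5.7446)
-1 - 13*Z = -1 - 13*√33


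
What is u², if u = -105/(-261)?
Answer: 1225/7569 ≈ 0.16184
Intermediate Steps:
u = 35/87 (u = -105*(-1/261) = 35/87 ≈ 0.40230)
u² = (35/87)² = 1225/7569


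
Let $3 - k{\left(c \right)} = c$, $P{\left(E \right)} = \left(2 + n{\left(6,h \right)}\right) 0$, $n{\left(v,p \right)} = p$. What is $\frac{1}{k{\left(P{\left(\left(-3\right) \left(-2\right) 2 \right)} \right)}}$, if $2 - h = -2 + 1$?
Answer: $\frac{1}{3} \approx 0.33333$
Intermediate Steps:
$h = 3$ ($h = 2 - \left(-2 + 1\right) = 2 - -1 = 2 + 1 = 3$)
$P{\left(E \right)} = 0$ ($P{\left(E \right)} = \left(2 + 3\right) 0 = 5 \cdot 0 = 0$)
$k{\left(c \right)} = 3 - c$
$\frac{1}{k{\left(P{\left(\left(-3\right) \left(-2\right) 2 \right)} \right)}} = \frac{1}{3 - 0} = \frac{1}{3 + 0} = \frac{1}{3}$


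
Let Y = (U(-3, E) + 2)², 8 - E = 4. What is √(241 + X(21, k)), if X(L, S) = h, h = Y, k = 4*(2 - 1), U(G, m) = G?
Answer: 11*√2 ≈ 15.556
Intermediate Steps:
E = 4 (E = 8 - 1*4 = 8 - 4 = 4)
Y = 1 (Y = (-3 + 2)² = (-1)² = 1)
k = 4 (k = 4*1 = 4)
h = 1
X(L, S) = 1
√(241 + X(21, k)) = √(241 + 1) = √242 = 11*√2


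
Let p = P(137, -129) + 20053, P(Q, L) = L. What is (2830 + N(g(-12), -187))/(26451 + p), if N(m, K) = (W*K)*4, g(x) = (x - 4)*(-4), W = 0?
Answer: 566/9275 ≈ 0.061024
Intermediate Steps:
g(x) = 16 - 4*x (g(x) = (-4 + x)*(-4) = 16 - 4*x)
N(m, K) = 0 (N(m, K) = (0*K)*4 = 0*4 = 0)
p = 19924 (p = -129 + 20053 = 19924)
(2830 + N(g(-12), -187))/(26451 + p) = (2830 + 0)/(26451 + 19924) = 2830/46375 = 2830*(1/46375) = 566/9275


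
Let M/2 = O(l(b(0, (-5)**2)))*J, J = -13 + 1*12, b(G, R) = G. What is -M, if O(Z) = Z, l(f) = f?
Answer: 0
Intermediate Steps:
J = -1 (J = -13 + 12 = -1)
M = 0 (M = 2*(0*(-1)) = 2*0 = 0)
-M = -1*0 = 0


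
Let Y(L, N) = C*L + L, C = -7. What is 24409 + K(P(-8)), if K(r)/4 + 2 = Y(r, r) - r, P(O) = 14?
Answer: 24009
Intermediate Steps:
Y(L, N) = -6*L (Y(L, N) = -7*L + L = -6*L)
K(r) = -8 - 28*r (K(r) = -8 + 4*(-6*r - r) = -8 + 4*(-7*r) = -8 - 28*r)
24409 + K(P(-8)) = 24409 + (-8 - 28*14) = 24409 + (-8 - 392) = 24409 - 400 = 24009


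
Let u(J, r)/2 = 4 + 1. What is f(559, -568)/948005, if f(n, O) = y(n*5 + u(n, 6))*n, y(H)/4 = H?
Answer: 73788/11153 ≈ 6.6160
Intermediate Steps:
u(J, r) = 10 (u(J, r) = 2*(4 + 1) = 2*5 = 10)
y(H) = 4*H
f(n, O) = n*(40 + 20*n) (f(n, O) = (4*(n*5 + 10))*n = (4*(5*n + 10))*n = (4*(10 + 5*n))*n = (40 + 20*n)*n = n*(40 + 20*n))
f(559, -568)/948005 = (20*559*(2 + 559))/948005 = (20*559*561)*(1/948005) = 6271980*(1/948005) = 73788/11153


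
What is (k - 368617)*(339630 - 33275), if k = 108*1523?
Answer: -62537165215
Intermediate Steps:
k = 164484
(k - 368617)*(339630 - 33275) = (164484 - 368617)*(339630 - 33275) = -204133*306355 = -62537165215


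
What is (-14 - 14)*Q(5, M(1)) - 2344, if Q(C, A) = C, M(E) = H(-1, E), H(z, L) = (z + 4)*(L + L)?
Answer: -2484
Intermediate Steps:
H(z, L) = 2*L*(4 + z) (H(z, L) = (4 + z)*(2*L) = 2*L*(4 + z))
M(E) = 6*E (M(E) = 2*E*(4 - 1) = 2*E*3 = 6*E)
(-14 - 14)*Q(5, M(1)) - 2344 = (-14 - 14)*5 - 2344 = -28*5 - 2344 = -140 - 2344 = -2484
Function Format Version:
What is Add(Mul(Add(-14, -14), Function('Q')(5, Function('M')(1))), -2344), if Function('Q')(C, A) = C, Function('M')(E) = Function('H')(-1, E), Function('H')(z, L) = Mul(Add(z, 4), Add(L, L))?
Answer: -2484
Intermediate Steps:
Function('H')(z, L) = Mul(2, L, Add(4, z)) (Function('H')(z, L) = Mul(Add(4, z), Mul(2, L)) = Mul(2, L, Add(4, z)))
Function('M')(E) = Mul(6, E) (Function('M')(E) = Mul(2, E, Add(4, -1)) = Mul(2, E, 3) = Mul(6, E))
Add(Mul(Add(-14, -14), Function('Q')(5, Function('M')(1))), -2344) = Add(Mul(Add(-14, -14), 5), -2344) = Add(Mul(-28, 5), -2344) = Add(-140, -2344) = -2484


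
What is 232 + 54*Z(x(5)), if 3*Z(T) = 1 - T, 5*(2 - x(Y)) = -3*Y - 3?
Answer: 746/5 ≈ 149.20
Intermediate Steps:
x(Y) = 13/5 + 3*Y/5 (x(Y) = 2 - (-3*Y - 3)/5 = 2 - (-3 - 3*Y)/5 = 2 + (⅗ + 3*Y/5) = 13/5 + 3*Y/5)
Z(T) = ⅓ - T/3 (Z(T) = (1 - T)/3 = ⅓ - T/3)
232 + 54*Z(x(5)) = 232 + 54*(⅓ - (13/5 + (⅗)*5)/3) = 232 + 54*(⅓ - (13/5 + 3)/3) = 232 + 54*(⅓ - ⅓*28/5) = 232 + 54*(⅓ - 28/15) = 232 + 54*(-23/15) = 232 - 414/5 = 746/5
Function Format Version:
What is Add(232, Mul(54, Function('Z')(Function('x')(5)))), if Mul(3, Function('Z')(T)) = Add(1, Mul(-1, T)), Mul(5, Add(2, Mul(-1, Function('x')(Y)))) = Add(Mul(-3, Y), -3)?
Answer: Rational(746, 5) ≈ 149.20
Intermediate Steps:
Function('x')(Y) = Add(Rational(13, 5), Mul(Rational(3, 5), Y)) (Function('x')(Y) = Add(2, Mul(Rational(-1, 5), Add(Mul(-3, Y), -3))) = Add(2, Mul(Rational(-1, 5), Add(-3, Mul(-3, Y)))) = Add(2, Add(Rational(3, 5), Mul(Rational(3, 5), Y))) = Add(Rational(13, 5), Mul(Rational(3, 5), Y)))
Function('Z')(T) = Add(Rational(1, 3), Mul(Rational(-1, 3), T)) (Function('Z')(T) = Mul(Rational(1, 3), Add(1, Mul(-1, T))) = Add(Rational(1, 3), Mul(Rational(-1, 3), T)))
Add(232, Mul(54, Function('Z')(Function('x')(5)))) = Add(232, Mul(54, Add(Rational(1, 3), Mul(Rational(-1, 3), Add(Rational(13, 5), Mul(Rational(3, 5), 5)))))) = Add(232, Mul(54, Add(Rational(1, 3), Mul(Rational(-1, 3), Add(Rational(13, 5), 3))))) = Add(232, Mul(54, Add(Rational(1, 3), Mul(Rational(-1, 3), Rational(28, 5))))) = Add(232, Mul(54, Add(Rational(1, 3), Rational(-28, 15)))) = Add(232, Mul(54, Rational(-23, 15))) = Add(232, Rational(-414, 5)) = Rational(746, 5)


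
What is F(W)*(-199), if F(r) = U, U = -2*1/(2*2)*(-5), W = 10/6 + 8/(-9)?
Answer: -995/2 ≈ -497.50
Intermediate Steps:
W = 7/9 (W = 10*(⅙) + 8*(-⅑) = 5/3 - 8/9 = 7/9 ≈ 0.77778)
U = 5/2 (U = -2*(½)*(½)*(-5) = -(-5)/2 = -2*(-5/4) = 5/2 ≈ 2.5000)
F(r) = 5/2
F(W)*(-199) = (5/2)*(-199) = -995/2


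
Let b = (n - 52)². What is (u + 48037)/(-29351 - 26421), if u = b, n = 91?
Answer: -24779/27886 ≈ -0.88858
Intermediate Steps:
b = 1521 (b = (91 - 52)² = 39² = 1521)
u = 1521
(u + 48037)/(-29351 - 26421) = (1521 + 48037)/(-29351 - 26421) = 49558/(-55772) = 49558*(-1/55772) = -24779/27886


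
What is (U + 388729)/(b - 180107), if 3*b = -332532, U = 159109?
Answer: -547838/290951 ≈ -1.8829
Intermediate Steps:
b = -110844 (b = (⅓)*(-332532) = -110844)
(U + 388729)/(b - 180107) = (159109 + 388729)/(-110844 - 180107) = 547838/(-290951) = 547838*(-1/290951) = -547838/290951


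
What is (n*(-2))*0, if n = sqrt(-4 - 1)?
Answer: 0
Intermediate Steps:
n = I*sqrt(5) (n = sqrt(-5) = I*sqrt(5) ≈ 2.2361*I)
(n*(-2))*0 = ((I*sqrt(5))*(-2))*0 = -2*I*sqrt(5)*0 = 0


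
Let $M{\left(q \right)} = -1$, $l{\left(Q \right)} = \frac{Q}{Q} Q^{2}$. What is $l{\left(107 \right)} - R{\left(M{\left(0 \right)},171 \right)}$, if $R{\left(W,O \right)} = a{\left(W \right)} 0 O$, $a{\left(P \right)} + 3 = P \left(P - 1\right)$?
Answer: $11449$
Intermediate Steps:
$a{\left(P \right)} = -3 + P \left(-1 + P\right)$ ($a{\left(P \right)} = -3 + P \left(P - 1\right) = -3 + P \left(-1 + P\right)$)
$l{\left(Q \right)} = Q^{2}$ ($l{\left(Q \right)} = 1 Q^{2} = Q^{2}$)
$R{\left(W,O \right)} = 0$ ($R{\left(W,O \right)} = \left(-3 + W^{2} - W\right) 0 O = 0 O = 0$)
$l{\left(107 \right)} - R{\left(M{\left(0 \right)},171 \right)} = 107^{2} - 0 = 11449 + 0 = 11449$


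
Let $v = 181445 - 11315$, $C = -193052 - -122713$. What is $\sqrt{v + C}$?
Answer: $\sqrt{99791} \approx 315.9$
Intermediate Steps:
$C = -70339$ ($C = -193052 + 122713 = -70339$)
$v = 170130$
$\sqrt{v + C} = \sqrt{170130 - 70339} = \sqrt{99791}$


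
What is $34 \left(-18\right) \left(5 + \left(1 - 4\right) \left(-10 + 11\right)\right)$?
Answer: $-1224$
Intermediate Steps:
$34 \left(-18\right) \left(5 + \left(1 - 4\right) \left(-10 + 11\right)\right) = - 612 \left(5 - 3\right) = \left(-612\right) 2 = -1224$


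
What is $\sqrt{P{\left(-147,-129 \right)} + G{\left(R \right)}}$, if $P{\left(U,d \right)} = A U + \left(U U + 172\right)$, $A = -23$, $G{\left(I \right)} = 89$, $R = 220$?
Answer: $\sqrt{25251} \approx 158.91$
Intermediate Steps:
$P{\left(U,d \right)} = 172 + U^{2} - 23 U$ ($P{\left(U,d \right)} = - 23 U + \left(U U + 172\right) = - 23 U + \left(U^{2} + 172\right) = - 23 U + \left(172 + U^{2}\right) = 172 + U^{2} - 23 U$)
$\sqrt{P{\left(-147,-129 \right)} + G{\left(R \right)}} = \sqrt{\left(172 + \left(-147\right)^{2} - -3381\right) + 89} = \sqrt{\left(172 + 21609 + 3381\right) + 89} = \sqrt{25162 + 89} = \sqrt{25251}$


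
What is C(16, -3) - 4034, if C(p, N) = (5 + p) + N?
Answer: -4016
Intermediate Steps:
C(p, N) = 5 + N + p
C(16, -3) - 4034 = (5 - 3 + 16) - 4034 = 18 - 4034 = -4016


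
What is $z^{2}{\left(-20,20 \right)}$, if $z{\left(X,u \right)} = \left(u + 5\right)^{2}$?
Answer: $390625$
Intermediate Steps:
$z{\left(X,u \right)} = \left(5 + u\right)^{2}$
$z^{2}{\left(-20,20 \right)} = \left(\left(5 + 20\right)^{2}\right)^{2} = \left(25^{2}\right)^{2} = 625^{2} = 390625$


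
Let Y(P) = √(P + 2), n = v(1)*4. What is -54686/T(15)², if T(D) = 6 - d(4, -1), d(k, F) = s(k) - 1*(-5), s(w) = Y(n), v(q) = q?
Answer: -382802/25 - 109372*√6/25 ≈ -26028.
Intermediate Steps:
n = 4 (n = 1*4 = 4)
Y(P) = √(2 + P)
s(w) = √6 (s(w) = √(2 + 4) = √6)
d(k, F) = 5 + √6 (d(k, F) = √6 - 1*(-5) = √6 + 5 = 5 + √6)
T(D) = 1 - √6 (T(D) = 6 - (5 + √6) = 6 + (-5 - √6) = 1 - √6)
-54686/T(15)² = -54686/(1 - √6)²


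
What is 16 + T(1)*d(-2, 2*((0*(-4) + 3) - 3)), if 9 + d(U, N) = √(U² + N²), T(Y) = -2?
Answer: 30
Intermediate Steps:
d(U, N) = -9 + √(N² + U²) (d(U, N) = -9 + √(U² + N²) = -9 + √(N² + U²))
16 + T(1)*d(-2, 2*((0*(-4) + 3) - 3)) = 16 - 2*(-9 + √((2*((0*(-4) + 3) - 3))² + (-2)²)) = 16 - 2*(-9 + √((2*((0 + 3) - 3))² + 4)) = 16 - 2*(-9 + √((2*(3 - 3))² + 4)) = 16 - 2*(-9 + √((2*0)² + 4)) = 16 - 2*(-9 + √(0² + 4)) = 16 - 2*(-9 + √(0 + 4)) = 16 - 2*(-9 + √4) = 16 - 2*(-9 + 2) = 16 - 2*(-7) = 16 + 14 = 30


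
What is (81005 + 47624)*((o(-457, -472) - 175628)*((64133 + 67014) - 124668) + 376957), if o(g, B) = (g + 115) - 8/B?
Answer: -8649556932336412/59 ≈ -1.4660e+14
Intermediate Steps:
o(g, B) = 115 + g - 8/B (o(g, B) = (115 + g) - 8/B = 115 + g - 8/B)
(81005 + 47624)*((o(-457, -472) - 175628)*((64133 + 67014) - 124668) + 376957) = (81005 + 47624)*(((115 - 457 - 8/(-472)) - 175628)*((64133 + 67014) - 124668) + 376957) = 128629*(((115 - 457 - 8*(-1/472)) - 175628)*(131147 - 124668) + 376957) = 128629*(((115 - 457 + 1/59) - 175628)*6479 + 376957) = 128629*((-20177/59 - 175628)*6479 + 376957) = 128629*(-10382229/59*6479 + 376957) = 128629*(-67266461691/59 + 376957) = 128629*(-67244221228/59) = -8649556932336412/59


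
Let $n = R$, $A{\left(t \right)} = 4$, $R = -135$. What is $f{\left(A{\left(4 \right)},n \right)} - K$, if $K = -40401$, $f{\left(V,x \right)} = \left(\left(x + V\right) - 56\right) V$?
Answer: $39653$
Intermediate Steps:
$n = -135$
$f{\left(V,x \right)} = V \left(-56 + V + x\right)$ ($f{\left(V,x \right)} = \left(\left(V + x\right) - 56\right) V = \left(-56 + V + x\right) V = V \left(-56 + V + x\right)$)
$f{\left(A{\left(4 \right)},n \right)} - K = 4 \left(-56 + 4 - 135\right) - -40401 = 4 \left(-187\right) + 40401 = -748 + 40401 = 39653$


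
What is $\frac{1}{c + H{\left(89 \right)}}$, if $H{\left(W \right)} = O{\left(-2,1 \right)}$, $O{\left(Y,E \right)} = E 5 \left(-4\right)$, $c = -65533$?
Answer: $- \frac{1}{65553} \approx -1.5255 \cdot 10^{-5}$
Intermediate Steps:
$O{\left(Y,E \right)} = - 20 E$ ($O{\left(Y,E \right)} = 5 E \left(-4\right) = - 20 E$)
$H{\left(W \right)} = -20$ ($H{\left(W \right)} = \left(-20\right) 1 = -20$)
$\frac{1}{c + H{\left(89 \right)}} = \frac{1}{-65533 - 20} = \frac{1}{-65553} = - \frac{1}{65553}$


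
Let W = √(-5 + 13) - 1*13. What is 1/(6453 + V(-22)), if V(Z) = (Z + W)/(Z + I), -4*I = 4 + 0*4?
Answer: 1707221/11019295054 + 23*√2/11019295054 ≈ 0.00015493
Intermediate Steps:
W = -13 + 2*√2 (W = √8 - 13 = 2*√2 - 13 = -13 + 2*√2 ≈ -10.172)
I = -1 (I = -(4 + 0*4)/4 = -(4 + 0)/4 = -¼*4 = -1)
V(Z) = (-13 + Z + 2*√2)/(-1 + Z) (V(Z) = (Z + (-13 + 2*√2))/(Z - 1) = (-13 + Z + 2*√2)/(-1 + Z))
1/(6453 + V(-22)) = 1/(6453 + (-13 - 22 + 2*√2)/(-1 - 22)) = 1/(6453 + (-35 + 2*√2)/(-23)) = 1/(6453 - (-35 + 2*√2)/23) = 1/(6453 + (35/23 - 2*√2/23)) = 1/(148454/23 - 2*√2/23)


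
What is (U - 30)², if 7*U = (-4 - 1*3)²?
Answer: 529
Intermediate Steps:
U = 7 (U = (-4 - 1*3)²/7 = (-4 - 3)²/7 = (⅐)*(-7)² = (⅐)*49 = 7)
(U - 30)² = (7 - 30)² = (-23)² = 529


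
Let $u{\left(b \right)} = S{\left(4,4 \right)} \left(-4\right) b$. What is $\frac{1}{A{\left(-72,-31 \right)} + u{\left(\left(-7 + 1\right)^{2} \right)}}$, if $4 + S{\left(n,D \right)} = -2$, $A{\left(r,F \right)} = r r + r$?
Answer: $\frac{1}{5976} \approx 0.00016734$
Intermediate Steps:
$A{\left(r,F \right)} = r + r^{2}$ ($A{\left(r,F \right)} = r^{2} + r = r + r^{2}$)
$S{\left(n,D \right)} = -6$ ($S{\left(n,D \right)} = -4 - 2 = -6$)
$u{\left(b \right)} = 24 b$ ($u{\left(b \right)} = \left(-6\right) \left(-4\right) b = 24 b$)
$\frac{1}{A{\left(-72,-31 \right)} + u{\left(\left(-7 + 1\right)^{2} \right)}} = \frac{1}{- 72 \left(1 - 72\right) + 24 \left(-7 + 1\right)^{2}} = \frac{1}{\left(-72\right) \left(-71\right) + 24 \left(-6\right)^{2}} = \frac{1}{5112 + 24 \cdot 36} = \frac{1}{5112 + 864} = \frac{1}{5976}$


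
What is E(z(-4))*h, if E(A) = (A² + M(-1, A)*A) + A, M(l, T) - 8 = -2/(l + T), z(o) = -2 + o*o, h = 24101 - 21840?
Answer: 9401238/13 ≈ 7.2317e+5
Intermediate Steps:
h = 2261
z(o) = -2 + o²
M(l, T) = 8 - 2/(T + l) (M(l, T) = 8 - 2/(l + T) = 8 - 2/(T + l))
E(A) = A + A² + 2*A*(-5 + 4*A)/(-1 + A) (E(A) = (A² + (2*(-1 + 4*A + 4*(-1))/(A - 1))*A) + A = (A² + (2*(-1 + 4*A - 4)/(-1 + A))*A) + A = (A² + (2*(-5 + 4*A)/(-1 + A))*A) + A = (A² + 2*A*(-5 + 4*A)/(-1 + A)) + A = A + A² + 2*A*(-5 + 4*A)/(-1 + A))
E(z(-4))*h = ((-2 + (-4)²)*(-11 + (-2 + (-4)²)² + 8*(-2 + (-4)²))/(-1 + (-2 + (-4)²)))*2261 = ((-2 + 16)*(-11 + (-2 + 16)² + 8*(-2 + 16))/(-1 + (-2 + 16)))*2261 = (14*(-11 + 14² + 8*14)/(-1 + 14))*2261 = (14*(-11 + 196 + 112)/13)*2261 = (14*(1/13)*297)*2261 = (4158/13)*2261 = 9401238/13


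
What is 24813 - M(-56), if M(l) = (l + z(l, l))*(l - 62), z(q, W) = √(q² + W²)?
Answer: 18205 + 6608*√2 ≈ 27550.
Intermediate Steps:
z(q, W) = √(W² + q²)
M(l) = (-62 + l)*(l + √2*√(l²)) (M(l) = (l + √(l² + l²))*(l - 62) = (l + √(2*l²))*(-62 + l) = (l + √2*√(l²))*(-62 + l) = (-62 + l)*(l + √2*√(l²)))
24813 - M(-56) = 24813 - ((-56)² - 62*(-56) - 62*√2*√((-56)²) - 56*√2*√((-56)²)) = 24813 - (3136 + 3472 - 62*√2*√3136 - 56*√2*√3136) = 24813 - (3136 + 3472 - 62*√2*56 - 56*√2*56) = 24813 - (3136 + 3472 - 3472*√2 - 3136*√2) = 24813 - (6608 - 6608*√2) = 24813 + (-6608 + 6608*√2) = 18205 + 6608*√2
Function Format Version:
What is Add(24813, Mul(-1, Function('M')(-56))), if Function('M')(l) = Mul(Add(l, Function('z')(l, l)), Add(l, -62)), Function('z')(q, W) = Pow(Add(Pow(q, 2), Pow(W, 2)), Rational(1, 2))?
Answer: Add(18205, Mul(6608, Pow(2, Rational(1, 2)))) ≈ 27550.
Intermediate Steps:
Function('z')(q, W) = Pow(Add(Pow(W, 2), Pow(q, 2)), Rational(1, 2))
Function('M')(l) = Mul(Add(-62, l), Add(l, Mul(Pow(2, Rational(1, 2)), Pow(Pow(l, 2), Rational(1, 2))))) (Function('M')(l) = Mul(Add(l, Pow(Add(Pow(l, 2), Pow(l, 2)), Rational(1, 2))), Add(l, -62)) = Mul(Add(l, Pow(Mul(2, Pow(l, 2)), Rational(1, 2))), Add(-62, l)) = Mul(Add(l, Mul(Pow(2, Rational(1, 2)), Pow(Pow(l, 2), Rational(1, 2)))), Add(-62, l)) = Mul(Add(-62, l), Add(l, Mul(Pow(2, Rational(1, 2)), Pow(Pow(l, 2), Rational(1, 2))))))
Add(24813, Mul(-1, Function('M')(-56))) = Add(24813, Mul(-1, Add(Pow(-56, 2), Mul(-62, -56), Mul(-62, Pow(2, Rational(1, 2)), Pow(Pow(-56, 2), Rational(1, 2))), Mul(-56, Pow(2, Rational(1, 2)), Pow(Pow(-56, 2), Rational(1, 2)))))) = Add(24813, Mul(-1, Add(3136, 3472, Mul(-62, Pow(2, Rational(1, 2)), Pow(3136, Rational(1, 2))), Mul(-56, Pow(2, Rational(1, 2)), Pow(3136, Rational(1, 2)))))) = Add(24813, Mul(-1, Add(3136, 3472, Mul(-62, Pow(2, Rational(1, 2)), 56), Mul(-56, Pow(2, Rational(1, 2)), 56)))) = Add(24813, Mul(-1, Add(3136, 3472, Mul(-3472, Pow(2, Rational(1, 2))), Mul(-3136, Pow(2, Rational(1, 2)))))) = Add(24813, Mul(-1, Add(6608, Mul(-6608, Pow(2, Rational(1, 2)))))) = Add(24813, Add(-6608, Mul(6608, Pow(2, Rational(1, 2))))) = Add(18205, Mul(6608, Pow(2, Rational(1, 2))))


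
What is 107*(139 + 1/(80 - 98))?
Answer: 267607/18 ≈ 14867.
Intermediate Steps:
107*(139 + 1/(80 - 98)) = 107*(139 + 1/(-18)) = 107*(139 - 1/18) = 107*(2501/18) = 267607/18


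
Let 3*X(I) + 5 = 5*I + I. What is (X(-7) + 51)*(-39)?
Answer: -1378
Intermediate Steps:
X(I) = -5/3 + 2*I (X(I) = -5/3 + (5*I + I)/3 = -5/3 + (6*I)/3 = -5/3 + 2*I)
(X(-7) + 51)*(-39) = ((-5/3 + 2*(-7)) + 51)*(-39) = ((-5/3 - 14) + 51)*(-39) = (-47/3 + 51)*(-39) = (106/3)*(-39) = -1378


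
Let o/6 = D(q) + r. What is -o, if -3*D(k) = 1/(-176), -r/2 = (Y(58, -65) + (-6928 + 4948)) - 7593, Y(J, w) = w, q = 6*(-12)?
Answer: -10177729/88 ≈ -1.1566e+5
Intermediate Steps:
q = -72
r = 19276 (r = -2*((-65 + (-6928 + 4948)) - 7593) = -2*((-65 - 1980) - 7593) = -2*(-2045 - 7593) = -2*(-9638) = 19276)
D(k) = 1/528 (D(k) = -1/3/(-176) = -1/3*(-1/176) = 1/528)
o = 10177729/88 (o = 6*(1/528 + 19276) = 6*(10177729/528) = 10177729/88 ≈ 1.1566e+5)
-o = -1*10177729/88 = -10177729/88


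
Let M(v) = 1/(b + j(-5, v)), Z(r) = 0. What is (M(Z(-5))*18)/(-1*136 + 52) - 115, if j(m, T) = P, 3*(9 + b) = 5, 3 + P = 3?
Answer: -35411/308 ≈ -114.97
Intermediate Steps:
P = 0 (P = -3 + 3 = 0)
b = -22/3 (b = -9 + (1/3)*5 = -9 + 5/3 = -22/3 ≈ -7.3333)
j(m, T) = 0
M(v) = -3/22 (M(v) = 1/(-22/3 + 0) = 1/(-22/3) = -3/22)
(M(Z(-5))*18)/(-1*136 + 52) - 115 = (-3/22*18)/(-1*136 + 52) - 115 = -27/11/(-136 + 52) - 115 = -27/11/(-84) - 115 = -1/84*(-27/11) - 115 = 9/308 - 115 = -35411/308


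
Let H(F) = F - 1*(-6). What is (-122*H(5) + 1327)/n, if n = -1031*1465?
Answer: 3/302083 ≈ 9.9310e-6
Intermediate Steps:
H(F) = 6 + F (H(F) = F + 6 = 6 + F)
n = -1510415
(-122*H(5) + 1327)/n = (-122*(6 + 5) + 1327)/(-1510415) = (-122*11 + 1327)*(-1/1510415) = (-1342 + 1327)*(-1/1510415) = -15*(-1/1510415) = 3/302083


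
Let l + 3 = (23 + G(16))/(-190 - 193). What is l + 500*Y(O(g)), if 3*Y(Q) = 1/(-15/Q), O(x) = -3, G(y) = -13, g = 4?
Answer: 34823/1149 ≈ 30.307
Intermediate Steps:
l = -1159/383 (l = -3 + (23 - 13)/(-190 - 193) = -3 + 10/(-383) = -3 + 10*(-1/383) = -3 - 10/383 = -1159/383 ≈ -3.0261)
Y(Q) = -Q/45 (Y(Q) = 1/(3*((-15/Q))) = (-Q/15)/3 = -Q/45)
l + 500*Y(O(g)) = -1159/383 + 500*(-1/45*(-3)) = -1159/383 + 500*(1/15) = -1159/383 + 100/3 = 34823/1149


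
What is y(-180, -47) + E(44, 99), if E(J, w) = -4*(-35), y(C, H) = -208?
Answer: -68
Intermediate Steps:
E(J, w) = 140
y(-180, -47) + E(44, 99) = -208 + 140 = -68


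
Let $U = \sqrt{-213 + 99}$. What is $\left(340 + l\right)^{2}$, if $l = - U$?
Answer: $\left(340 - i \sqrt{114}\right)^{2} \approx 1.1549 \cdot 10^{5} - 7260.4 i$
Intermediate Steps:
$U = i \sqrt{114}$ ($U = \sqrt{-114} = i \sqrt{114} \approx 10.677 i$)
$l = - i \sqrt{114} \approx - 10.677 i$
$\left(340 + l\right)^{2} = \left(340 - i \sqrt{114}\right)^{2}$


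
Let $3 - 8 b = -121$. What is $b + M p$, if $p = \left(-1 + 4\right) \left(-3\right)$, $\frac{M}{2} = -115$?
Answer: $\frac{4171}{2} \approx 2085.5$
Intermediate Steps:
$M = -230$ ($M = 2 \left(-115\right) = -230$)
$b = \frac{31}{2}$ ($b = \frac{3}{8} - - \frac{121}{8} = \frac{3}{8} + \frac{121}{8} = \frac{31}{2} \approx 15.5$)
$p = -9$ ($p = 3 \left(-3\right) = -9$)
$b + M p = \frac{31}{2} - -2070 = \frac{31}{2} + 2070 = \frac{4171}{2}$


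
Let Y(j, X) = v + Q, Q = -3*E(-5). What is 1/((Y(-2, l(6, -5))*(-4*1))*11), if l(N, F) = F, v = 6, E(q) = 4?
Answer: 1/264 ≈ 0.0037879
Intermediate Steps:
Q = -12 (Q = -3*4 = -12)
Y(j, X) = -6 (Y(j, X) = 6 - 12 = -6)
1/((Y(-2, l(6, -5))*(-4*1))*11) = 1/(-(-24)*11) = 1/(-6*(-4)*11) = 1/(24*11) = 1/264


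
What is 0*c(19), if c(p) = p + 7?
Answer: 0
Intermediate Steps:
c(p) = 7 + p
0*c(19) = 0*(7 + 19) = 0*26 = 0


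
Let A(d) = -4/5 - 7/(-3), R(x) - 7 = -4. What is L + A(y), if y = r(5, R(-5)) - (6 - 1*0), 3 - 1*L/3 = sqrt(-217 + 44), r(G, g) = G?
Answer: 158/15 - 3*I*sqrt(173) ≈ 10.533 - 39.459*I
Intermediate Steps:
R(x) = 3 (R(x) = 7 - 4 = 3)
L = 9 - 3*I*sqrt(173) (L = 9 - 3*sqrt(-217 + 44) = 9 - 3*I*sqrt(173) ≈ 9.0 - 39.459*I)
y = -1 (y = 5 - (6 - 1*0) = 5 - (6 + 0) = 5 - 1*6 = 5 - 6 = -1)
A(d) = 23/15 (A(d) = -4*1/5 - 7*(-1/3) = -4/5 + 7/3 = 23/15)
L + A(y) = (9 - 3*I*sqrt(173)) + 23/15 = 158/15 - 3*I*sqrt(173)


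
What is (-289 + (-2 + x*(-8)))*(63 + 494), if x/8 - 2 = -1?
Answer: -197735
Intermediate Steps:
x = 8 (x = 16 + 8*(-1) = 16 - 8 = 8)
(-289 + (-2 + x*(-8)))*(63 + 494) = (-289 + (-2 + 8*(-8)))*(63 + 494) = (-289 + (-2 - 64))*557 = (-289 - 66)*557 = -355*557 = -197735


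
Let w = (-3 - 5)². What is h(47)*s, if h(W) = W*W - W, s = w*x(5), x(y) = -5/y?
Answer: -138368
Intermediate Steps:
w = 64 (w = (-8)² = 64)
s = -64 (s = 64*(-5/5) = 64*(-5*⅕) = 64*(-1) = -64)
h(W) = W² - W
h(47)*s = (47*(-1 + 47))*(-64) = (47*46)*(-64) = 2162*(-64) = -138368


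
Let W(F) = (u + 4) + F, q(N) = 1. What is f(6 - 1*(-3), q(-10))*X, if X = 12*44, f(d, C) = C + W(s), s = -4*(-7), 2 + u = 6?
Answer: 19536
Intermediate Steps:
u = 4 (u = -2 + 6 = 4)
s = 28
W(F) = 8 + F (W(F) = (4 + 4) + F = 8 + F)
f(d, C) = 36 + C (f(d, C) = C + (8 + 28) = C + 36 = 36 + C)
X = 528
f(6 - 1*(-3), q(-10))*X = (36 + 1)*528 = 37*528 = 19536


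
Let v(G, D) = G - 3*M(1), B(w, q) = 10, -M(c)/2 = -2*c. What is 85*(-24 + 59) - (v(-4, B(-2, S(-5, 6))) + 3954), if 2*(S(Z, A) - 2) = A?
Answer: -963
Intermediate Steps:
M(c) = 4*c (M(c) = -(-4)*c = 4*c)
S(Z, A) = 2 + A/2
v(G, D) = -12 + G (v(G, D) = G - 12 = -12 + G)
85*(-24 + 59) - (v(-4, B(-2, S(-5, 6))) + 3954) = 85*(-24 + 59) - ((-12 - 4) + 3954) = 85*35 - (-16 + 3954) = 2975 - 1*3938 = 2975 - 3938 = -963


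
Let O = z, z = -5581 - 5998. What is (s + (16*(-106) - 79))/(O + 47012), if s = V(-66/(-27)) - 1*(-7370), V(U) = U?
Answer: 50377/318897 ≈ 0.15797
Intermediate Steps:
z = -11579
s = 66352/9 (s = -66/(-27) - 1*(-7370) = -66*(-1/27) + 7370 = 22/9 + 7370 = 66352/9 ≈ 7372.4)
O = -11579
(s + (16*(-106) - 79))/(O + 47012) = (66352/9 + (16*(-106) - 79))/(-11579 + 47012) = (66352/9 + (-1696 - 79))/35433 = (66352/9 - 1775)*(1/35433) = (50377/9)*(1/35433) = 50377/318897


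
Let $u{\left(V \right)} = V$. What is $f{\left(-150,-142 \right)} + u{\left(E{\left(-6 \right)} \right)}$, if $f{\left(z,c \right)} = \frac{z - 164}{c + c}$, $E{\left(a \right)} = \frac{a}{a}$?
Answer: $\frac{299}{142} \approx 2.1056$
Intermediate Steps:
$E{\left(a \right)} = 1$
$f{\left(z,c \right)} = \frac{-164 + z}{2 c}$
$f{\left(-150,-142 \right)} + u{\left(E{\left(-6 \right)} \right)} = \frac{-164 - 150}{2 \left(-142\right)} + 1 = \frac{1}{2} \left(- \frac{1}{142}\right) \left(-314\right) + 1 = \frac{157}{142} + 1 = \frac{299}{142}$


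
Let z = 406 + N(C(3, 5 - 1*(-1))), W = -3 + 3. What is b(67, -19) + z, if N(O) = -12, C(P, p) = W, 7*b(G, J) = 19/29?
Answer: 80001/203 ≈ 394.09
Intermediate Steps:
b(G, J) = 19/203 (b(G, J) = (19/29)/7 = (19*(1/29))/7 = (⅐)*(19/29) = 19/203)
W = 0
C(P, p) = 0
z = 394 (z = 406 - 12 = 394)
b(67, -19) + z = 19/203 + 394 = 80001/203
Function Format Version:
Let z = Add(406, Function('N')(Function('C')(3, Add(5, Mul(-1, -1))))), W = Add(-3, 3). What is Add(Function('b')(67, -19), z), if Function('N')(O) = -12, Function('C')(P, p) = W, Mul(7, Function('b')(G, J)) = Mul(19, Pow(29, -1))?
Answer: Rational(80001, 203) ≈ 394.09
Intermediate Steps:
Function('b')(G, J) = Rational(19, 203) (Function('b')(G, J) = Mul(Rational(1, 7), Mul(19, Pow(29, -1))) = Mul(Rational(1, 7), Mul(19, Rational(1, 29))) = Mul(Rational(1, 7), Rational(19, 29)) = Rational(19, 203))
W = 0
Function('C')(P, p) = 0
z = 394 (z = Add(406, -12) = 394)
Add(Function('b')(67, -19), z) = Add(Rational(19, 203), 394) = Rational(80001, 203)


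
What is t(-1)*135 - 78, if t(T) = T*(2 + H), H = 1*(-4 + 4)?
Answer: -348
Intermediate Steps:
H = 0 (H = 1*0 = 0)
t(T) = 2*T (t(T) = T*(2 + 0) = T*2 = 2*T)
t(-1)*135 - 78 = (2*(-1))*135 - 78 = -2*135 - 78 = -270 - 78 = -348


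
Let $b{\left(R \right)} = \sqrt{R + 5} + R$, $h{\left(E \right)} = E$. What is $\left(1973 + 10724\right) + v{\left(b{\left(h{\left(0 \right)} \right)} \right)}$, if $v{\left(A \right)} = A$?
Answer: $12697 + \sqrt{5} \approx 12699.0$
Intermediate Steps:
$b{\left(R \right)} = R + \sqrt{5 + R}$ ($b{\left(R \right)} = \sqrt{5 + R} + R = R + \sqrt{5 + R}$)
$\left(1973 + 10724\right) + v{\left(b{\left(h{\left(0 \right)} \right)} \right)} = \left(1973 + 10724\right) + \left(0 + \sqrt{5 + 0}\right) = 12697 + \left(0 + \sqrt{5}\right) = 12697 + \sqrt{5}$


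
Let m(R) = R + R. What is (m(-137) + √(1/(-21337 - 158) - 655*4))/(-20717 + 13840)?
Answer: 274/6877 - I*√1210531786995/147821115 ≈ 0.039843 - 0.0074431*I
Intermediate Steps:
m(R) = 2*R
(m(-137) + √(1/(-21337 - 158) - 655*4))/(-20717 + 13840) = (2*(-137) + √(1/(-21337 - 158) - 655*4))/(-20717 + 13840) = (-274 + √(1/(-21495) - 2620))/(-6877) = (-274 + √(-1/21495 - 2620))*(-1/6877) = (-274 + √(-56316901/21495))*(-1/6877) = (-274 + I*√1210531786995/21495)*(-1/6877) = 274/6877 - I*√1210531786995/147821115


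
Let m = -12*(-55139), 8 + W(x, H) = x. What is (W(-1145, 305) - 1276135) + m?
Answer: -615620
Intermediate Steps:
W(x, H) = -8 + x
m = 661668
(W(-1145, 305) - 1276135) + m = ((-8 - 1145) - 1276135) + 661668 = (-1153 - 1276135) + 661668 = -1277288 + 661668 = -615620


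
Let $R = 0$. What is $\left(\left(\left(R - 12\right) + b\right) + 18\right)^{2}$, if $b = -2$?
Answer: $16$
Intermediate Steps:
$\left(\left(\left(R - 12\right) + b\right) + 18\right)^{2} = \left(\left(\left(0 - 12\right) - 2\right) + 18\right)^{2} = \left(\left(-12 - 2\right) + 18\right)^{2} = \left(-14 + 18\right)^{2} = 4^{2} = 16$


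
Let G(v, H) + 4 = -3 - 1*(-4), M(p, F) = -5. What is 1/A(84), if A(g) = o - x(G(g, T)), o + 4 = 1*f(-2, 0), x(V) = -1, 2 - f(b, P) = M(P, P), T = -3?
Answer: ¼ ≈ 0.25000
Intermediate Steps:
G(v, H) = -3 (G(v, H) = -4 + (-3 - 1*(-4)) = -4 + (-3 + 4) = -4 + 1 = -3)
f(b, P) = 7 (f(b, P) = 2 - 1*(-5) = 2 + 5 = 7)
o = 3 (o = -4 + 1*7 = -4 + 7 = 3)
A(g) = 4 (A(g) = 3 - 1*(-1) = 3 + 1 = 4)
1/A(84) = 1/4 = ¼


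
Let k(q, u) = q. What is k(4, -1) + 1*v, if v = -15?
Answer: -11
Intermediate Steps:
k(4, -1) + 1*v = 4 + 1*(-15) = 4 - 15 = -11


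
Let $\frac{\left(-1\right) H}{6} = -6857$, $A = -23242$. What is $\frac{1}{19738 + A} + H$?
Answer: $\frac{144161567}{3504} \approx 41142.0$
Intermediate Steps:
$H = 41142$ ($H = \left(-6\right) \left(-6857\right) = 41142$)
$\frac{1}{19738 + A} + H = \frac{1}{19738 - 23242} + 41142 = \frac{1}{-3504} + 41142 = - \frac{1}{3504} + 41142 = \frac{144161567}{3504}$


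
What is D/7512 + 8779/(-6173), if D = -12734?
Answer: -72277415/23185788 ≈ -3.1173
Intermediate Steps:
D/7512 + 8779/(-6173) = -12734/7512 + 8779/(-6173) = -12734*1/7512 + 8779*(-1/6173) = -6367/3756 - 8779/6173 = -72277415/23185788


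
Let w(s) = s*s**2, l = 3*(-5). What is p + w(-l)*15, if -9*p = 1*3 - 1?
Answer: 455623/9 ≈ 50625.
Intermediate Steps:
p = -2/9 (p = -(1*3 - 1)/9 = -(3 - 1)/9 = -1/9*2 = -2/9 ≈ -0.22222)
l = -15
w(s) = s**3
p + w(-l)*15 = -2/9 + (-1*(-15))**3*15 = -2/9 + 15**3*15 = -2/9 + 3375*15 = -2/9 + 50625 = 455623/9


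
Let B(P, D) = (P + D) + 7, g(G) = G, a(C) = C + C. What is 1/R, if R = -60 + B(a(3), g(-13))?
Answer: -1/60 ≈ -0.016667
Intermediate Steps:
a(C) = 2*C
B(P, D) = 7 + D + P (B(P, D) = (D + P) + 7 = 7 + D + P)
R = -60 (R = -60 + (7 - 13 + 2*3) = -60 + (7 - 13 + 6) = -60 + 0 = -60)
1/R = 1/(-60) = -1/60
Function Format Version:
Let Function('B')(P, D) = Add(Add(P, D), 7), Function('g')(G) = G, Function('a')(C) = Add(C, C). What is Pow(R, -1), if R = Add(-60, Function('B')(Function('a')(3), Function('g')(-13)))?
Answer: Rational(-1, 60) ≈ -0.016667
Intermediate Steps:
Function('a')(C) = Mul(2, C)
Function('B')(P, D) = Add(7, D, P) (Function('B')(P, D) = Add(Add(D, P), 7) = Add(7, D, P))
R = -60 (R = Add(-60, Add(7, -13, Mul(2, 3))) = Add(-60, Add(7, -13, 6)) = Add(-60, 0) = -60)
Pow(R, -1) = Pow(-60, -1) = Rational(-1, 60)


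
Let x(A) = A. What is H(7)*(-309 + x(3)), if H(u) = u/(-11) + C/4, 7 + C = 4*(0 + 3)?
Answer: -4131/22 ≈ -187.77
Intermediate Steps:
C = 5 (C = -7 + 4*(0 + 3) = -7 + 4*3 = -7 + 12 = 5)
H(u) = 5/4 - u/11 (H(u) = u/(-11) + 5/4 = u*(-1/11) + 5*(¼) = -u/11 + 5/4 = 5/4 - u/11)
H(7)*(-309 + x(3)) = (5/4 - 1/11*7)*(-309 + 3) = (5/4 - 7/11)*(-306) = (27/44)*(-306) = -4131/22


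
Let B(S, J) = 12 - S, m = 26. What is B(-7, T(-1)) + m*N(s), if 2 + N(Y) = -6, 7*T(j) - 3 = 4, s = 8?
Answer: -189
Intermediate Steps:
T(j) = 1 (T(j) = 3/7 + (⅐)*4 = 3/7 + 4/7 = 1)
N(Y) = -8 (N(Y) = -2 - 6 = -8)
B(-7, T(-1)) + m*N(s) = (12 - 1*(-7)) + 26*(-8) = (12 + 7) - 208 = 19 - 208 = -189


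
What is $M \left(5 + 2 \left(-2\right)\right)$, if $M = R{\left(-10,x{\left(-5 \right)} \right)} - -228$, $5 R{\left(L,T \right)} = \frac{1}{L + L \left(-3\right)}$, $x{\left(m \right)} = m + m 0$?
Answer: $\frac{22801}{100} \approx 228.01$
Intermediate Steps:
$x{\left(m \right)} = m$ ($x{\left(m \right)} = m + 0 = m$)
$R{\left(L,T \right)} = - \frac{1}{10 L}$ ($R{\left(L,T \right)} = \frac{1}{5 \left(L + L \left(-3\right)\right)} = \frac{1}{5 \left(L - 3 L\right)} = \frac{1}{5 \left(- 2 L\right)} = \frac{\left(- \frac{1}{2}\right) \frac{1}{L}}{5} = - \frac{1}{10 L}$)
$M = \frac{22801}{100}$ ($M = - \frac{1}{10 \left(-10\right)} - -228 = \left(- \frac{1}{10}\right) \left(- \frac{1}{10}\right) + 228 = \frac{1}{100} + 228 = \frac{22801}{100} \approx 228.01$)
$M \left(5 + 2 \left(-2\right)\right) = \frac{22801 \left(5 + 2 \left(-2\right)\right)}{100} = \frac{22801 \left(5 - 4\right)}{100} = \frac{22801}{100} \cdot 1 = \frac{22801}{100}$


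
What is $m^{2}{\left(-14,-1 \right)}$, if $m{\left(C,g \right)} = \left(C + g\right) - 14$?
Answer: $841$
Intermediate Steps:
$m{\left(C,g \right)} = -14 + C + g$
$m^{2}{\left(-14,-1 \right)} = \left(-14 - 14 - 1\right)^{2} = \left(-29\right)^{2} = 841$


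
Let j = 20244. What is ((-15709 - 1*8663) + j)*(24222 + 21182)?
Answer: -187427712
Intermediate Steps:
((-15709 - 1*8663) + j)*(24222 + 21182) = ((-15709 - 1*8663) + 20244)*(24222 + 21182) = ((-15709 - 8663) + 20244)*45404 = (-24372 + 20244)*45404 = -4128*45404 = -187427712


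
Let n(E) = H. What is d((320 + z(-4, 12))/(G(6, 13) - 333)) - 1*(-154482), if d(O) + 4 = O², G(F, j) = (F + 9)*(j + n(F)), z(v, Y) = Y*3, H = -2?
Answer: 272507113/1764 ≈ 1.5448e+5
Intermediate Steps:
n(E) = -2
z(v, Y) = 3*Y
G(F, j) = (-2 + j)*(9 + F) (G(F, j) = (F + 9)*(j - 2) = (9 + F)*(-2 + j) = (-2 + j)*(9 + F))
d(O) = -4 + O²
d((320 + z(-4, 12))/(G(6, 13) - 333)) - 1*(-154482) = (-4 + ((320 + 3*12)/((-18 - 2*6 + 9*13 + 6*13) - 333))²) - 1*(-154482) = (-4 + ((320 + 36)/((-18 - 12 + 117 + 78) - 333))²) + 154482 = (-4 + (356/(165 - 333))²) + 154482 = (-4 + (356/(-168))²) + 154482 = (-4 + (356*(-1/168))²) + 154482 = (-4 + (-89/42)²) + 154482 = (-4 + 7921/1764) + 154482 = 865/1764 + 154482 = 272507113/1764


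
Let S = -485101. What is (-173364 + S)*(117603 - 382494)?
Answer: 174421452315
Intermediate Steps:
(-173364 + S)*(117603 - 382494) = (-173364 - 485101)*(117603 - 382494) = -658465*(-264891) = 174421452315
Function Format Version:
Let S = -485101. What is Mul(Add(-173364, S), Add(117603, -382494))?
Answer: 174421452315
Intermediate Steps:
Mul(Add(-173364, S), Add(117603, -382494)) = Mul(Add(-173364, -485101), Add(117603, -382494)) = Mul(-658465, -264891) = 174421452315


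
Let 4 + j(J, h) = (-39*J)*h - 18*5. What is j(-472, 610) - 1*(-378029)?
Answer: 11606815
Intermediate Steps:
j(J, h) = -94 - 39*J*h (j(J, h) = -4 + ((-39*J)*h - 18*5) = -4 + (-39*J*h - 90) = -4 + (-90 - 39*J*h) = -94 - 39*J*h)
j(-472, 610) - 1*(-378029) = (-94 - 39*(-472)*610) - 1*(-378029) = (-94 + 11228880) + 378029 = 11228786 + 378029 = 11606815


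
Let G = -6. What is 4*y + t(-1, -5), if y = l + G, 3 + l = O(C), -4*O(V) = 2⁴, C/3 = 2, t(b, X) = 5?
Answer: -47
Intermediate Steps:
C = 6 (C = 3*2 = 6)
O(V) = -4 (O(V) = -¼*2⁴ = -¼*16 = -4)
l = -7 (l = -3 - 4 = -7)
y = -13 (y = -7 - 6 = -13)
4*y + t(-1, -5) = 4*(-13) + 5 = -52 + 5 = -47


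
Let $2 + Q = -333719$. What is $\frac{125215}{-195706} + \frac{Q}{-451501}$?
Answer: $\frac{8776504311}{88361454706} \approx 0.099325$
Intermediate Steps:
$Q = -333721$ ($Q = -2 - 333719 = -333721$)
$\frac{125215}{-195706} + \frac{Q}{-451501} = \frac{125215}{-195706} - \frac{333721}{-451501} = 125215 \left(- \frac{1}{195706}\right) - - \frac{333721}{451501} = - \frac{125215}{195706} + \frac{333721}{451501} = \frac{8776504311}{88361454706}$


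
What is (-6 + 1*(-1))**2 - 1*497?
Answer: -448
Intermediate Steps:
(-6 + 1*(-1))**2 - 1*497 = (-6 - 1)**2 - 497 = (-7)**2 - 497 = 49 - 497 = -448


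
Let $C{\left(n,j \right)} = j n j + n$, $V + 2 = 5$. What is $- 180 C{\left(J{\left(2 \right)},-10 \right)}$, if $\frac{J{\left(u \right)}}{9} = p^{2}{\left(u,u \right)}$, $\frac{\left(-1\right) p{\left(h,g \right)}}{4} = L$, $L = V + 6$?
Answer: $-212051520$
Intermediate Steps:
$V = 3$ ($V = -2 + 5 = 3$)
$L = 9$ ($L = 3 + 6 = 9$)
$p{\left(h,g \right)} = -36$ ($p{\left(h,g \right)} = \left(-4\right) 9 = -36$)
$J{\left(u \right)} = 11664$ ($J{\left(u \right)} = 9 \left(-36\right)^{2} = 9 \cdot 1296 = 11664$)
$C{\left(n,j \right)} = n + n j^{2}$ ($C{\left(n,j \right)} = n j^{2} + n = n + n j^{2}$)
$- 180 C{\left(J{\left(2 \right)},-10 \right)} = - 180 \cdot 11664 \left(1 + \left(-10\right)^{2}\right) = - 180 \cdot 11664 \left(1 + 100\right) = - 180 \cdot 11664 \cdot 101 = \left(-180\right) 1178064 = -212051520$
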